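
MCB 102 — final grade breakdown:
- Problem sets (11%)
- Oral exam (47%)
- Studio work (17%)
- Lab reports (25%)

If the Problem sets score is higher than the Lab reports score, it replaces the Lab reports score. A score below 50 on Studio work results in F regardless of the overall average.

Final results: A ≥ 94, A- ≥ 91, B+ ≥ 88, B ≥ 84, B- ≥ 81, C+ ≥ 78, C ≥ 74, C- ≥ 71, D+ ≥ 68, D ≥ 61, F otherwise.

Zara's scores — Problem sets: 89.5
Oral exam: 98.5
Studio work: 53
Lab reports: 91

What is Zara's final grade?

Problem sets (89.5) ≤ Lab reports (91), so Lab reports stays at 91.
Studio work score 53 ≥ 50: minimum met.
Weighted total:
  Problem sets 89.5 × 0.11 = 9.845
  Oral exam 98.5 × 0.47 = 46.295
  Studio work 53 × 0.17 = 9.01
  Lab reports 91 × 0.25 = 22.75
Sum = 87.9
87.9 is ≥ 84 and < 88 → B

B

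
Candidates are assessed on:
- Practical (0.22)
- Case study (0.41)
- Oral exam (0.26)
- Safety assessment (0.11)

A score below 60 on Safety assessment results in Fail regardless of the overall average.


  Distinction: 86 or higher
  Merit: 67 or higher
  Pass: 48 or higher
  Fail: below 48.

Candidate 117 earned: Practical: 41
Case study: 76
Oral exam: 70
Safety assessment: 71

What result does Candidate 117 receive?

Pass

Safety assessment score 71 ≥ 60: minimum met.
Weighted total:
  Practical 41 × 0.22 = 9.02
  Case study 76 × 0.41 = 31.16
  Oral exam 70 × 0.26 = 18.2
  Safety assessment 71 × 0.11 = 7.81
Sum = 66.19
66.19 is ≥ 48 and < 67 → Pass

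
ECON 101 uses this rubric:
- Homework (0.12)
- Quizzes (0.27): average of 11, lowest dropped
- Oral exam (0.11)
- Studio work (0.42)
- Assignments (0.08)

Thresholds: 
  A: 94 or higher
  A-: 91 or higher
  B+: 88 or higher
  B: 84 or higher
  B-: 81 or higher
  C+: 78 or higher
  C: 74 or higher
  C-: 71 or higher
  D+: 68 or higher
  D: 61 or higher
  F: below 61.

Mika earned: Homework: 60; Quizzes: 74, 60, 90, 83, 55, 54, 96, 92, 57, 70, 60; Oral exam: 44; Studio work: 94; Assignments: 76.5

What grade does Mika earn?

C

Quizzes: drop 54 → average of remaining 10 = 737/10 = 73.7
Weighted total:
  Homework 60 × 0.12 = 7.2
  Quizzes 73.7 × 0.27 = 19.899
  Oral exam 44 × 0.11 = 4.84
  Studio work 94 × 0.42 = 39.48
  Assignments 76.5 × 0.08 = 6.12
Sum = 77.539
77.539 is ≥ 74 and < 78 → C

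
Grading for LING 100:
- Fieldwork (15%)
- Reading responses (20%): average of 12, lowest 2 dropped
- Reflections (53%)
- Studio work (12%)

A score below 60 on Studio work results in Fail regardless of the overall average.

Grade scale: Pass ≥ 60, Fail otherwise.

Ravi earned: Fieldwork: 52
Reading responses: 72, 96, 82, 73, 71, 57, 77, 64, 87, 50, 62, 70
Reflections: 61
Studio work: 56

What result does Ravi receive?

Fail

Reading responses: drop 50, 57 → average of remaining 10 = 754/10 = 75.4
Studio work score 56 < 60: minimum not met.
Weighted total:
  Fieldwork 52 × 0.15 = 7.8
  Reading responses 75.4 × 0.2 = 15.08
  Reflections 61 × 0.53 = 32.33
  Studio work 56 × 0.12 = 6.72
Sum = 61.93
Because the Studio work minimum was not met, the result is Fail.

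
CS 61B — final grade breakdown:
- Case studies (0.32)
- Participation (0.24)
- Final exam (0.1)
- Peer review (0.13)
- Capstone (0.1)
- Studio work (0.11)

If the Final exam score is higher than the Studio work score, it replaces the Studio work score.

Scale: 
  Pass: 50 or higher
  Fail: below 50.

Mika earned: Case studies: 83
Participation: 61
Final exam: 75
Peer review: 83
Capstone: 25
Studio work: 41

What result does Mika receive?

Final exam (75) > Studio work (41), so Studio work counts as 75.
Weighted total:
  Case studies 83 × 0.32 = 26.56
  Participation 61 × 0.24 = 14.64
  Final exam 75 × 0.1 = 7.5
  Peer review 83 × 0.13 = 10.79
  Capstone 25 × 0.1 = 2.5
  Studio work 75 × 0.11 = 8.25
Sum = 70.24
70.24 ≥ 50 → Pass

Pass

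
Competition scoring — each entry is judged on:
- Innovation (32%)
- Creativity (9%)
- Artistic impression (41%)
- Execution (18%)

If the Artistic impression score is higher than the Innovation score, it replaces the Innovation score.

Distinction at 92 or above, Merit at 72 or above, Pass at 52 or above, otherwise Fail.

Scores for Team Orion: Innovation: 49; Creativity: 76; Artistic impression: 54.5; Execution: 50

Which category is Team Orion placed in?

Pass

Artistic impression (54.5) > Innovation (49), so Innovation counts as 54.5.
Weighted total:
  Innovation 54.5 × 0.32 = 17.44
  Creativity 76 × 0.09 = 6.84
  Artistic impression 54.5 × 0.41 = 22.345
  Execution 50 × 0.18 = 9
Sum = 55.625
55.625 is ≥ 52 and < 72 → Pass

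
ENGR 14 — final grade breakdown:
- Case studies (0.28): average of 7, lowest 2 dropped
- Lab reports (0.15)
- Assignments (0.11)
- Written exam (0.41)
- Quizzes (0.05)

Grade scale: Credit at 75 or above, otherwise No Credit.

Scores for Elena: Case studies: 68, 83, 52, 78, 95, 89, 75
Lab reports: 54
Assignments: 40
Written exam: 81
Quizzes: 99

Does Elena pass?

No Credit

Case studies: drop 52, 68 → average of remaining 5 = 420/5 = 84
Weighted total:
  Case studies 84 × 0.28 = 23.52
  Lab reports 54 × 0.15 = 8.1
  Assignments 40 × 0.11 = 4.4
  Written exam 81 × 0.41 = 33.21
  Quizzes 99 × 0.05 = 4.95
Sum = 74.18
74.18 < 75 → No Credit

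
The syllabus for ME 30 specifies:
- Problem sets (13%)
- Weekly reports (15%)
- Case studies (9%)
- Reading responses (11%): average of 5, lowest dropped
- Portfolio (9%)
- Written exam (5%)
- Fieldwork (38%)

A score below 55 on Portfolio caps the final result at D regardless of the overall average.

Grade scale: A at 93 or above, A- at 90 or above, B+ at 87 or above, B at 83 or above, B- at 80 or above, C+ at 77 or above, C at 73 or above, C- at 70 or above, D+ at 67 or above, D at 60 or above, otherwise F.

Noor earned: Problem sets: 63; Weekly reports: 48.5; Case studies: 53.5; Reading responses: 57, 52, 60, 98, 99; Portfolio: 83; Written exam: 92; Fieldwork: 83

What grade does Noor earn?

C-

Reading responses: drop 52 → average of remaining 4 = 314/4 = 78.5
Portfolio score 83 ≥ 55: minimum met.
Weighted total:
  Problem sets 63 × 0.13 = 8.19
  Weekly reports 48.5 × 0.15 = 7.275
  Case studies 53.5 × 0.09 = 4.815
  Reading responses 78.5 × 0.11 = 8.635
  Portfolio 83 × 0.09 = 7.47
  Written exam 92 × 0.05 = 4.6
  Fieldwork 83 × 0.38 = 31.54
Sum = 72.525
72.525 is ≥ 70 and < 73 → C-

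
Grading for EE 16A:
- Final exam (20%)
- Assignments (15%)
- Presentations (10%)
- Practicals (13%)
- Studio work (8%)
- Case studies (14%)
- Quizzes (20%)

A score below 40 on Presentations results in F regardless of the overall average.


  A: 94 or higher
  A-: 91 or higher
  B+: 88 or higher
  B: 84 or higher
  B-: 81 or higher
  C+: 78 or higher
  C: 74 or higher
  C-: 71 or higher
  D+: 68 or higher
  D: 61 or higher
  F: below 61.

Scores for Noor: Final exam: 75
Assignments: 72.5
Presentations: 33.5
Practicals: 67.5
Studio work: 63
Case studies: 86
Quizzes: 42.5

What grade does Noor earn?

F

Presentations score 33.5 < 40: minimum not met.
Weighted total:
  Final exam 75 × 0.2 = 15
  Assignments 72.5 × 0.15 = 10.875
  Presentations 33.5 × 0.1 = 3.35
  Practicals 67.5 × 0.13 = 8.775
  Studio work 63 × 0.08 = 5.04
  Case studies 86 × 0.14 = 12.04
  Quizzes 42.5 × 0.2 = 8.5
Sum = 63.58
Because the Presentations minimum was not met, the result is F.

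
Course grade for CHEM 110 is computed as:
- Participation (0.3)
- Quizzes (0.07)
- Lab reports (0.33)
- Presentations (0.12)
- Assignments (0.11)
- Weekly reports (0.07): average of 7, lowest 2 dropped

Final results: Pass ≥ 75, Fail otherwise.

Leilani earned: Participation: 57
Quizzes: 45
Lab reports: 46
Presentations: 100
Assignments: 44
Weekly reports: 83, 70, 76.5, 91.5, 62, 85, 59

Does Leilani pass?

Weekly reports: drop 59, 62 → average of remaining 5 = 406/5 = 81.2
Weighted total:
  Participation 57 × 0.3 = 17.1
  Quizzes 45 × 0.07 = 3.15
  Lab reports 46 × 0.33 = 15.18
  Presentations 100 × 0.12 = 12
  Assignments 44 × 0.11 = 4.84
  Weekly reports 81.2 × 0.07 = 5.684
Sum = 57.954
57.954 < 75 → Fail

Fail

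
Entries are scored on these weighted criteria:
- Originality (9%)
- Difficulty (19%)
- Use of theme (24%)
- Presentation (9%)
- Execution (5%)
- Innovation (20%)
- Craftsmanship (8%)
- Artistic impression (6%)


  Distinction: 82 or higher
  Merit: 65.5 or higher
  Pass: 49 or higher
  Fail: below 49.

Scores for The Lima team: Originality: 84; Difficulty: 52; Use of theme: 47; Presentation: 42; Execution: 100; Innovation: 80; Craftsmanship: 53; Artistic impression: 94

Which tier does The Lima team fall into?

Weighted total:
  Originality 84 × 0.09 = 7.56
  Difficulty 52 × 0.19 = 9.88
  Use of theme 47 × 0.24 = 11.28
  Presentation 42 × 0.09 = 3.78
  Execution 100 × 0.05 = 5
  Innovation 80 × 0.2 = 16
  Craftsmanship 53 × 0.08 = 4.24
  Artistic impression 94 × 0.06 = 5.64
Sum = 63.38
63.38 is ≥ 49 and < 65.5 → Pass

Pass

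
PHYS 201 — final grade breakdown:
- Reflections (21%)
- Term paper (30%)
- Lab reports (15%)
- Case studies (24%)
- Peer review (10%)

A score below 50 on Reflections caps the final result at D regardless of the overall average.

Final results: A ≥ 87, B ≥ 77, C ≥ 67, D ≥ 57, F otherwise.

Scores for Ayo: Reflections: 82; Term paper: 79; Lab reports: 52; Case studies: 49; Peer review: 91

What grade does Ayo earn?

C

Reflections score 82 ≥ 50: minimum met.
Weighted total:
  Reflections 82 × 0.21 = 17.22
  Term paper 79 × 0.3 = 23.7
  Lab reports 52 × 0.15 = 7.8
  Case studies 49 × 0.24 = 11.76
  Peer review 91 × 0.1 = 9.1
Sum = 69.58
69.58 is ≥ 67 and < 77 → C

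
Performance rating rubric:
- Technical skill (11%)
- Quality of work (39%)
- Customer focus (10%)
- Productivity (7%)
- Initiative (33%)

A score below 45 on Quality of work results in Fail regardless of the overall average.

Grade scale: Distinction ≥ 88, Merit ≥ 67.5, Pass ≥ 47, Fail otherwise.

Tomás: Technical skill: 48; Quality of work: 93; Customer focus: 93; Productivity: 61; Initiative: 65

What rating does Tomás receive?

Merit

Quality of work score 93 ≥ 45: minimum met.
Weighted total:
  Technical skill 48 × 0.11 = 5.28
  Quality of work 93 × 0.39 = 36.27
  Customer focus 93 × 0.1 = 9.3
  Productivity 61 × 0.07 = 4.27
  Initiative 65 × 0.33 = 21.45
Sum = 76.57
76.57 is ≥ 67.5 and < 88 → Merit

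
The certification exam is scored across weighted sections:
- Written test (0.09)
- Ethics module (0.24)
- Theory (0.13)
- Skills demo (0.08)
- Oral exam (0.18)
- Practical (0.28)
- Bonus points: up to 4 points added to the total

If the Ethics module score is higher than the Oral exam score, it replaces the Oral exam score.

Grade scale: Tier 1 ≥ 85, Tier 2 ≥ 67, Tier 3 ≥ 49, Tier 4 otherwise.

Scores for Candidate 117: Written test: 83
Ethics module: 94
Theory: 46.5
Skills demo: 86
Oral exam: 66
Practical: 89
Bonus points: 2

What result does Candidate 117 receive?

Ethics module (94) > Oral exam (66), so Oral exam counts as 94.
Weighted total:
  Written test 83 × 0.09 = 7.47
  Ethics module 94 × 0.24 = 22.56
  Theory 46.5 × 0.13 = 6.045
  Skills demo 86 × 0.08 = 6.88
  Oral exam 94 × 0.18 = 16.92
  Practical 89 × 0.28 = 24.92
Sum = 84.795
Bonus points: 84.795 + 2 = 86.795
86.795 ≥ 85 → Tier 1

Tier 1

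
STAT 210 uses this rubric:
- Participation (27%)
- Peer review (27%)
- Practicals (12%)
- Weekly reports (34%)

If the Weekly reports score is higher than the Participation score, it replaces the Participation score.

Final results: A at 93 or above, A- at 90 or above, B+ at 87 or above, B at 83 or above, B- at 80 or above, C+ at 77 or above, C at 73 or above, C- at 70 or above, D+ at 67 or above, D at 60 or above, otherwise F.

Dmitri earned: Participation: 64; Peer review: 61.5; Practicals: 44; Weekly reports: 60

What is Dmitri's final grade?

F

Weekly reports (60) ≤ Participation (64), so Participation stays at 64.
Weighted total:
  Participation 64 × 0.27 = 17.28
  Peer review 61.5 × 0.27 = 16.605
  Practicals 44 × 0.12 = 5.28
  Weekly reports 60 × 0.34 = 20.4
Sum = 59.565
59.565 < 60 → F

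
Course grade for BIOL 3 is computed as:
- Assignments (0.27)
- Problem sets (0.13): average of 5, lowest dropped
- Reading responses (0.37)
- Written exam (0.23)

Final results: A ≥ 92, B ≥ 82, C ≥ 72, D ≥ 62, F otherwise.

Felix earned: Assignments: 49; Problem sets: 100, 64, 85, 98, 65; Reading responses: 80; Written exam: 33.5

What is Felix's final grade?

Problem sets: drop 64 → average of remaining 4 = 348/4 = 87
Weighted total:
  Assignments 49 × 0.27 = 13.23
  Problem sets 87 × 0.13 = 11.31
  Reading responses 80 × 0.37 = 29.6
  Written exam 33.5 × 0.23 = 7.705
Sum = 61.845
61.845 < 62 → F

F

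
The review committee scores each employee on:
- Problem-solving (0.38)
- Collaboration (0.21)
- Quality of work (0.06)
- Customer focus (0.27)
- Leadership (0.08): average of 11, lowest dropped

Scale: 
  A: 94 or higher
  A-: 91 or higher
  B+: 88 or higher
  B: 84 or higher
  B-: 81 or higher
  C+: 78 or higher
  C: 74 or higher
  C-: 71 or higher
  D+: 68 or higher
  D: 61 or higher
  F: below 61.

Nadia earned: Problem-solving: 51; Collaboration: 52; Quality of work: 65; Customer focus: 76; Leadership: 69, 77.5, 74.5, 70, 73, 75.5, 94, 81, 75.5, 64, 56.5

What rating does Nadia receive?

F

Leadership: drop 56.5 → average of remaining 10 = 754/10 = 75.4
Weighted total:
  Problem-solving 51 × 0.38 = 19.38
  Collaboration 52 × 0.21 = 10.92
  Quality of work 65 × 0.06 = 3.9
  Customer focus 76 × 0.27 = 20.52
  Leadership 75.4 × 0.08 = 6.032
Sum = 60.752
60.752 < 61 → F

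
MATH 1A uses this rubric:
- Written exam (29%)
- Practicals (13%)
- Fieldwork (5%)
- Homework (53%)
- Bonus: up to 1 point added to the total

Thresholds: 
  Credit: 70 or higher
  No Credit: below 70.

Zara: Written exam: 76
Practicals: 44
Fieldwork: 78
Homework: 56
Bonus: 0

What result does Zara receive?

Weighted total:
  Written exam 76 × 0.29 = 22.04
  Practicals 44 × 0.13 = 5.72
  Fieldwork 78 × 0.05 = 3.9
  Homework 56 × 0.53 = 29.68
Sum = 61.34
Bonus: 61.34 + 0 = 61.34
61.34 < 70 → No Credit

No Credit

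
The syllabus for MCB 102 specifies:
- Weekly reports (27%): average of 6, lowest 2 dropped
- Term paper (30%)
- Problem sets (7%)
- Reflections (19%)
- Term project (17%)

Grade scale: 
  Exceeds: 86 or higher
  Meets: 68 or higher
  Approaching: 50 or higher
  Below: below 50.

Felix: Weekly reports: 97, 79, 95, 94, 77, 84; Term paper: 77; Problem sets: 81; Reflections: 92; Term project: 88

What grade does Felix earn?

Exceeds

Weekly reports: drop 77, 79 → average of remaining 4 = 370/4 = 92.5
Weighted total:
  Weekly reports 92.5 × 0.27 = 24.975
  Term paper 77 × 0.3 = 23.1
  Problem sets 81 × 0.07 = 5.67
  Reflections 92 × 0.19 = 17.48
  Term project 88 × 0.17 = 14.96
Sum = 86.185
86.185 ≥ 86 → Exceeds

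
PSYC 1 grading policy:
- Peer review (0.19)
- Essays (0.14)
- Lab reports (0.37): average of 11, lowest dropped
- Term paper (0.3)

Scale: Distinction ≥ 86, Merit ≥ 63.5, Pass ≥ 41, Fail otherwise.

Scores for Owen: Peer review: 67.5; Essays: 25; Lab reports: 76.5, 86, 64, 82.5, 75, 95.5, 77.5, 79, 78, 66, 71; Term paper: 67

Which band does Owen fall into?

Lab reports: drop 64 → average of remaining 10 = 787/10 = 78.7
Weighted total:
  Peer review 67.5 × 0.19 = 12.825
  Essays 25 × 0.14 = 3.5
  Lab reports 78.7 × 0.37 = 29.119
  Term paper 67 × 0.3 = 20.1
Sum = 65.544
65.544 is ≥ 63.5 and < 86 → Merit

Merit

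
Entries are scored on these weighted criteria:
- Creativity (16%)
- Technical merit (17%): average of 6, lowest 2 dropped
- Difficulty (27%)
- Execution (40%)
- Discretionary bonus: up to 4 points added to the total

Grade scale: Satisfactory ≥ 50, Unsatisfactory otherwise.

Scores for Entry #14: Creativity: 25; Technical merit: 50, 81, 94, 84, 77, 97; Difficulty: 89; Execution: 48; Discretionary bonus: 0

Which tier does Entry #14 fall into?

Satisfactory

Technical merit: drop 50, 77 → average of remaining 4 = 356/4 = 89
Weighted total:
  Creativity 25 × 0.16 = 4
  Technical merit 89 × 0.17 = 15.13
  Difficulty 89 × 0.27 = 24.03
  Execution 48 × 0.4 = 19.2
Sum = 62.36
Discretionary bonus: 62.36 + 0 = 62.36
62.36 ≥ 50 → Satisfactory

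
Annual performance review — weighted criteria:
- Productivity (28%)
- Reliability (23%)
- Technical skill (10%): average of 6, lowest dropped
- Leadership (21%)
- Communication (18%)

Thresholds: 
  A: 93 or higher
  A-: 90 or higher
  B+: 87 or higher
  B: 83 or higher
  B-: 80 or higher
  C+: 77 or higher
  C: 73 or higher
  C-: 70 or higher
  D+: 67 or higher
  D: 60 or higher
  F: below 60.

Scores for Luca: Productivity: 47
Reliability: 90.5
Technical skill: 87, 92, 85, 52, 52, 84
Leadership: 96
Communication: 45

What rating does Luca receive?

Technical skill: drop 52 → average of remaining 5 = 400/5 = 80
Weighted total:
  Productivity 47 × 0.28 = 13.16
  Reliability 90.5 × 0.23 = 20.815
  Technical skill 80 × 0.1 = 8
  Leadership 96 × 0.21 = 20.16
  Communication 45 × 0.18 = 8.1
Sum = 70.235
70.235 is ≥ 70 and < 73 → C-

C-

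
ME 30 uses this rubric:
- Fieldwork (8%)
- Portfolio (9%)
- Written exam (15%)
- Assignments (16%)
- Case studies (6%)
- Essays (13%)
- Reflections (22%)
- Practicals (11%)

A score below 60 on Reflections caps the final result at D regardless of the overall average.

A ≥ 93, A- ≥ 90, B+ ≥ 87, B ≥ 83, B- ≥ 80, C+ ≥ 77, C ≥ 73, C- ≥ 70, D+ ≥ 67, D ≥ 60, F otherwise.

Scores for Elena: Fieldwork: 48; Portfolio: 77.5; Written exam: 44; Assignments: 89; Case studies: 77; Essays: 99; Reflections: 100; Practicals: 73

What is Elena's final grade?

C+

Reflections score 100 ≥ 60: minimum met.
Weighted total:
  Fieldwork 48 × 0.08 = 3.84
  Portfolio 77.5 × 0.09 = 6.975
  Written exam 44 × 0.15 = 6.6
  Assignments 89 × 0.16 = 14.24
  Case studies 77 × 0.06 = 4.62
  Essays 99 × 0.13 = 12.87
  Reflections 100 × 0.22 = 22
  Practicals 73 × 0.11 = 8.03
Sum = 79.175
79.175 is ≥ 77 and < 80 → C+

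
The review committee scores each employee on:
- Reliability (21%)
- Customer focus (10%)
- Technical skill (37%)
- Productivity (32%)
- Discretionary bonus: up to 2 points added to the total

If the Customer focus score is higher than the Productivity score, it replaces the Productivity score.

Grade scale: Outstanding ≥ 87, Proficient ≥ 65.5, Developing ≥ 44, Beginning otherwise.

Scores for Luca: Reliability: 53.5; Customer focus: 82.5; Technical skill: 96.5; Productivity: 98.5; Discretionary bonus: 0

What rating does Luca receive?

Customer focus (82.5) ≤ Productivity (98.5), so Productivity stays at 98.5.
Weighted total:
  Reliability 53.5 × 0.21 = 11.235
  Customer focus 82.5 × 0.1 = 8.25
  Technical skill 96.5 × 0.37 = 35.705
  Productivity 98.5 × 0.32 = 31.52
Sum = 86.71
Discretionary bonus: 86.71 + 0 = 86.71
86.71 is ≥ 65.5 and < 87 → Proficient

Proficient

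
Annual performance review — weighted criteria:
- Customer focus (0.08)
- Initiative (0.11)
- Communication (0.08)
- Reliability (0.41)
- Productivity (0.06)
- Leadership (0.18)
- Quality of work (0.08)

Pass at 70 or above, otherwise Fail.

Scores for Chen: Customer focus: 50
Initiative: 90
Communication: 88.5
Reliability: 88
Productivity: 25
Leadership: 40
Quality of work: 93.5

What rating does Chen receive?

Weighted total:
  Customer focus 50 × 0.08 = 4
  Initiative 90 × 0.11 = 9.9
  Communication 88.5 × 0.08 = 7.08
  Reliability 88 × 0.41 = 36.08
  Productivity 25 × 0.06 = 1.5
  Leadership 40 × 0.18 = 7.2
  Quality of work 93.5 × 0.08 = 7.48
Sum = 73.24
73.24 ≥ 70 → Pass

Pass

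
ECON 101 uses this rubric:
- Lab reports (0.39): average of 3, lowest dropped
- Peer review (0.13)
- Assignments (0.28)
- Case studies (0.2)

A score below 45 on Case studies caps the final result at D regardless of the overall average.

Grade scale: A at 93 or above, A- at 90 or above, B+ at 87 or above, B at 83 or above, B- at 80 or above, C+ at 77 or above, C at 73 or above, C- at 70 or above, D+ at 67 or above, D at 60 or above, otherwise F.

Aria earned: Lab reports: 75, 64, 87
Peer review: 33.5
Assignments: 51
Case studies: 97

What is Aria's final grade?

Lab reports: drop 64 → average of remaining 2 = 162/2 = 81
Case studies score 97 ≥ 45: minimum met.
Weighted total:
  Lab reports 81 × 0.39 = 31.59
  Peer review 33.5 × 0.13 = 4.355
  Assignments 51 × 0.28 = 14.28
  Case studies 97 × 0.2 = 19.4
Sum = 69.625
69.625 is ≥ 67 and < 70 → D+

D+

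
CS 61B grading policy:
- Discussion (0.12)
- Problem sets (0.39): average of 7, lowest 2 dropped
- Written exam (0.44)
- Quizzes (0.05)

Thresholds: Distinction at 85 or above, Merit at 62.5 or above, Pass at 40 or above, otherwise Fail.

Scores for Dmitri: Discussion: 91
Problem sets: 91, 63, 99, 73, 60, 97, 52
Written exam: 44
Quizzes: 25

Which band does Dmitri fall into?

Problem sets: drop 52, 60 → average of remaining 5 = 423/5 = 84.6
Weighted total:
  Discussion 91 × 0.12 = 10.92
  Problem sets 84.6 × 0.39 = 32.994
  Written exam 44 × 0.44 = 19.36
  Quizzes 25 × 0.05 = 1.25
Sum = 64.524
64.524 is ≥ 62.5 and < 85 → Merit

Merit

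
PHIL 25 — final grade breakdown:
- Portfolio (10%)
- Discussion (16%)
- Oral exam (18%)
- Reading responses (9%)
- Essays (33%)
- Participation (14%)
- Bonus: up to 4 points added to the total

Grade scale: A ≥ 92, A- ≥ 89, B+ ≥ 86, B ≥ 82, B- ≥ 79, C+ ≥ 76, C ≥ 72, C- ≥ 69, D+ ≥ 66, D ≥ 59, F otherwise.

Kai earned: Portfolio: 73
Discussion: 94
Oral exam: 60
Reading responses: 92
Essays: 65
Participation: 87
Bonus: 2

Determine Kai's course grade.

Weighted total:
  Portfolio 73 × 0.1 = 7.3
  Discussion 94 × 0.16 = 15.04
  Oral exam 60 × 0.18 = 10.8
  Reading responses 92 × 0.09 = 8.28
  Essays 65 × 0.33 = 21.45
  Participation 87 × 0.14 = 12.18
Sum = 75.05
Bonus: 75.05 + 2 = 77.05
77.05 is ≥ 76 and < 79 → C+

C+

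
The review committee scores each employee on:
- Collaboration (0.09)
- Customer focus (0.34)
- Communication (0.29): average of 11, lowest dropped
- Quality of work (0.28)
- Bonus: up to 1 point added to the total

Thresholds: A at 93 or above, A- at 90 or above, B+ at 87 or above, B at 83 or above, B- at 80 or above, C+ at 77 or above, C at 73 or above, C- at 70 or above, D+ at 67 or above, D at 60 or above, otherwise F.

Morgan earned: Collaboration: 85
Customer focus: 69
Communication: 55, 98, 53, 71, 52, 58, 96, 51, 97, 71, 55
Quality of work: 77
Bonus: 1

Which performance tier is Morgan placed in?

Communication: drop 51 → average of remaining 10 = 706/10 = 70.6
Weighted total:
  Collaboration 85 × 0.09 = 7.65
  Customer focus 69 × 0.34 = 23.46
  Communication 70.6 × 0.29 = 20.474
  Quality of work 77 × 0.28 = 21.56
Sum = 73.144
Bonus: 73.144 + 1 = 74.144
74.144 is ≥ 73 and < 77 → C

C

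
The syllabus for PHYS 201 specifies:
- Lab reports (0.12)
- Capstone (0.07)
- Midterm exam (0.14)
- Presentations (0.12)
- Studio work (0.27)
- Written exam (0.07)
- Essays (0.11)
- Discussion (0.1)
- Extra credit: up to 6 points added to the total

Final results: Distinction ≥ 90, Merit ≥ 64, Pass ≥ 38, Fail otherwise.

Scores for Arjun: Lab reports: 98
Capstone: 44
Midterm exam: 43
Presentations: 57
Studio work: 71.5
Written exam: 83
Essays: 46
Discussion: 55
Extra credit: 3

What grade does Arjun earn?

Weighted total:
  Lab reports 98 × 0.12 = 11.76
  Capstone 44 × 0.07 = 3.08
  Midterm exam 43 × 0.14 = 6.02
  Presentations 57 × 0.12 = 6.84
  Studio work 71.5 × 0.27 = 19.305
  Written exam 83 × 0.07 = 5.81
  Essays 46 × 0.11 = 5.06
  Discussion 55 × 0.1 = 5.5
Sum = 63.375
Extra credit: 63.375 + 3 = 66.375
66.375 is ≥ 64 and < 90 → Merit

Merit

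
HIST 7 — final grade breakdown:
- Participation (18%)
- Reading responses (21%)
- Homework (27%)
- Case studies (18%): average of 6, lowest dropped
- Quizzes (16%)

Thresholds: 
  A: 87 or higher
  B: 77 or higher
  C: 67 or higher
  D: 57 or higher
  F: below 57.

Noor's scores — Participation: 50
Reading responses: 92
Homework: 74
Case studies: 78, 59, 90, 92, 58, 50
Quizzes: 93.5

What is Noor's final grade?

Case studies: drop 50 → average of remaining 5 = 377/5 = 75.4
Weighted total:
  Participation 50 × 0.18 = 9
  Reading responses 92 × 0.21 = 19.32
  Homework 74 × 0.27 = 19.98
  Case studies 75.4 × 0.18 = 13.572
  Quizzes 93.5 × 0.16 = 14.96
Sum = 76.832
76.832 is ≥ 67 and < 77 → C

C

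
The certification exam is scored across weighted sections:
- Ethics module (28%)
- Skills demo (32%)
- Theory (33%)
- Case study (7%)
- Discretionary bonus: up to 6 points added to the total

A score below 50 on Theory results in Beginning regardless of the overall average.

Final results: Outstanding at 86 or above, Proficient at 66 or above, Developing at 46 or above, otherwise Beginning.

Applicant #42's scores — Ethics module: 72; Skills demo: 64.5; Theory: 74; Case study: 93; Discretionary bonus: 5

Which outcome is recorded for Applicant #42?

Proficient

Theory score 74 ≥ 50: minimum met.
Weighted total:
  Ethics module 72 × 0.28 = 20.16
  Skills demo 64.5 × 0.32 = 20.64
  Theory 74 × 0.33 = 24.42
  Case study 93 × 0.07 = 6.51
Sum = 71.73
Discretionary bonus: 71.73 + 5 = 76.73
76.73 is ≥ 66 and < 86 → Proficient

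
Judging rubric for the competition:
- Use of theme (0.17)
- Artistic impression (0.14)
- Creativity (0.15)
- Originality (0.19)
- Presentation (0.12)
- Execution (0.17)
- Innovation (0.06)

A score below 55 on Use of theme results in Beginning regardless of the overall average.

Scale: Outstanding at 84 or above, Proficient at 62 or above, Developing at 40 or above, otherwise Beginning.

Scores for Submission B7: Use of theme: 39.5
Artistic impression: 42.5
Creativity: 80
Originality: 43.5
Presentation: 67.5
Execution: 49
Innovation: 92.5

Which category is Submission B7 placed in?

Beginning

Use of theme score 39.5 < 55: minimum not met.
Weighted total:
  Use of theme 39.5 × 0.17 = 6.715
  Artistic impression 42.5 × 0.14 = 5.95
  Creativity 80 × 0.15 = 12
  Originality 43.5 × 0.19 = 8.265
  Presentation 67.5 × 0.12 = 8.1
  Execution 49 × 0.17 = 8.33
  Innovation 92.5 × 0.06 = 5.55
Sum = 54.91
Because the Use of theme minimum was not met, the result is Beginning.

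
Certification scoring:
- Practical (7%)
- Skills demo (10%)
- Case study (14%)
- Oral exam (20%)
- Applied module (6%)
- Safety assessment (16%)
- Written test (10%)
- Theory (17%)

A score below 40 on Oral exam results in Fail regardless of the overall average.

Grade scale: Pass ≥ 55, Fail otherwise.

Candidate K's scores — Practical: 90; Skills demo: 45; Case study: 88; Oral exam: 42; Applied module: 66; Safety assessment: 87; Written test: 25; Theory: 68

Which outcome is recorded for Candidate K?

Pass

Oral exam score 42 ≥ 40: minimum met.
Weighted total:
  Practical 90 × 0.07 = 6.3
  Skills demo 45 × 0.1 = 4.5
  Case study 88 × 0.14 = 12.32
  Oral exam 42 × 0.2 = 8.4
  Applied module 66 × 0.06 = 3.96
  Safety assessment 87 × 0.16 = 13.92
  Written test 25 × 0.1 = 2.5
  Theory 68 × 0.17 = 11.56
Sum = 63.46
63.46 ≥ 55 → Pass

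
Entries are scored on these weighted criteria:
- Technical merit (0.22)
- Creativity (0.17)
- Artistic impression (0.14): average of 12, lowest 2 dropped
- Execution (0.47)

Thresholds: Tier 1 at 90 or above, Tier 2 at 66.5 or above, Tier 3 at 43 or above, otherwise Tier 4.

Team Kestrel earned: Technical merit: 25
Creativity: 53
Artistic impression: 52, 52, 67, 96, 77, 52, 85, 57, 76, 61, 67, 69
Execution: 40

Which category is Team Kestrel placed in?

Tier 3

Artistic impression: drop 52, 52 → average of remaining 10 = 707/10 = 70.7
Weighted total:
  Technical merit 25 × 0.22 = 5.5
  Creativity 53 × 0.17 = 9.01
  Artistic impression 70.7 × 0.14 = 9.898
  Execution 40 × 0.47 = 18.8
Sum = 43.208
43.208 is ≥ 43 and < 66.5 → Tier 3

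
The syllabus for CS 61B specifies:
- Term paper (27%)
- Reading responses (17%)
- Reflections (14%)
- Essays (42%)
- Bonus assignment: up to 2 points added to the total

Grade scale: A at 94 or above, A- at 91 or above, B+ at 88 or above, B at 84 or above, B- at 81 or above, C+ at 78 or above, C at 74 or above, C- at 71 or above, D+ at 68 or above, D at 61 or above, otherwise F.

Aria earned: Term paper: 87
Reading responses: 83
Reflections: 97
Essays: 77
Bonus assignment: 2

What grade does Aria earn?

Weighted total:
  Term paper 87 × 0.27 = 23.49
  Reading responses 83 × 0.17 = 14.11
  Reflections 97 × 0.14 = 13.58
  Essays 77 × 0.42 = 32.34
Sum = 83.52
Bonus assignment: 83.52 + 2 = 85.52
85.52 is ≥ 84 and < 88 → B

B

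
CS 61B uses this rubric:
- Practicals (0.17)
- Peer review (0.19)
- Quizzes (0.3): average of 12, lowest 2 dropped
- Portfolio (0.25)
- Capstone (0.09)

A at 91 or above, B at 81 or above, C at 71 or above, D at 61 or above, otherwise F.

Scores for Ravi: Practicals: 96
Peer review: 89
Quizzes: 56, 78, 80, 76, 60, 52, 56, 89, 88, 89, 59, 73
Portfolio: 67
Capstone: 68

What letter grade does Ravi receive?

C

Quizzes: drop 52, 56 → average of remaining 10 = 748/10 = 74.8
Weighted total:
  Practicals 96 × 0.17 = 16.32
  Peer review 89 × 0.19 = 16.91
  Quizzes 74.8 × 0.3 = 22.44
  Portfolio 67 × 0.25 = 16.75
  Capstone 68 × 0.09 = 6.12
Sum = 78.54
78.54 is ≥ 71 and < 81 → C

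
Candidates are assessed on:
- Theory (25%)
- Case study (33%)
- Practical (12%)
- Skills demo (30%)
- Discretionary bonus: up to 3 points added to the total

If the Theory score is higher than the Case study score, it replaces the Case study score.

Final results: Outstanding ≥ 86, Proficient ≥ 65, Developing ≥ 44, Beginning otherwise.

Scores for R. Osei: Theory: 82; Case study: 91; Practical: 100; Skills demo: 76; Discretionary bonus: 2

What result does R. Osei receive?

Theory (82) ≤ Case study (91), so Case study stays at 91.
Weighted total:
  Theory 82 × 0.25 = 20.5
  Case study 91 × 0.33 = 30.03
  Practical 100 × 0.12 = 12
  Skills demo 76 × 0.3 = 22.8
Sum = 85.33
Discretionary bonus: 85.33 + 2 = 87.33
87.33 ≥ 86 → Outstanding

Outstanding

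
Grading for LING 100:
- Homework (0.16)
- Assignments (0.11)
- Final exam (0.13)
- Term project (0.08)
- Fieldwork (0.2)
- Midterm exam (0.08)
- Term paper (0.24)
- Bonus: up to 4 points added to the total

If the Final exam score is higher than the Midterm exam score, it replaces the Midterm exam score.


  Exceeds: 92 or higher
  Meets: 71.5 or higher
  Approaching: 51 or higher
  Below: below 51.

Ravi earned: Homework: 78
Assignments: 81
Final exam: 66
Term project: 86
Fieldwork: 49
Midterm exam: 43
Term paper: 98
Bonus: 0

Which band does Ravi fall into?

Final exam (66) > Midterm exam (43), so Midterm exam counts as 66.
Weighted total:
  Homework 78 × 0.16 = 12.48
  Assignments 81 × 0.11 = 8.91
  Final exam 66 × 0.13 = 8.58
  Term project 86 × 0.08 = 6.88
  Fieldwork 49 × 0.2 = 9.8
  Midterm exam 66 × 0.08 = 5.28
  Term paper 98 × 0.24 = 23.52
Sum = 75.45
Bonus: 75.45 + 0 = 75.45
75.45 is ≥ 71.5 and < 92 → Meets

Meets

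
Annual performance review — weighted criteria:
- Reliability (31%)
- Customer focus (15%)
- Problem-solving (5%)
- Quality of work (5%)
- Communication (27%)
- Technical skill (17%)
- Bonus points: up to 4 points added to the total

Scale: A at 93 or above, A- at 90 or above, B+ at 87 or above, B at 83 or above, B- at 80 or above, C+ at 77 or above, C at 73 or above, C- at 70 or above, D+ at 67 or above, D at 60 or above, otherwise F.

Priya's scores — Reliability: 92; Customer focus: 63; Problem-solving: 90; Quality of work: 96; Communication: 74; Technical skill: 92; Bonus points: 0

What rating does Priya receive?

B-

Weighted total:
  Reliability 92 × 0.31 = 28.52
  Customer focus 63 × 0.15 = 9.45
  Problem-solving 90 × 0.05 = 4.5
  Quality of work 96 × 0.05 = 4.8
  Communication 74 × 0.27 = 19.98
  Technical skill 92 × 0.17 = 15.64
Sum = 82.89
Bonus points: 82.89 + 0 = 82.89
82.89 is ≥ 80 and < 83 → B-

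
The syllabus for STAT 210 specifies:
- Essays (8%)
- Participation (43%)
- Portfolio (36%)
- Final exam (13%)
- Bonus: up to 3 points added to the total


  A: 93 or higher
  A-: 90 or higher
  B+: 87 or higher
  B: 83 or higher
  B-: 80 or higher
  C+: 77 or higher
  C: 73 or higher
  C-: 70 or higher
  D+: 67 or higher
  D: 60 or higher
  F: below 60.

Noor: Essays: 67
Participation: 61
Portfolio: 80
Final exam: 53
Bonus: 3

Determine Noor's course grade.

Weighted total:
  Essays 67 × 0.08 = 5.36
  Participation 61 × 0.43 = 26.23
  Portfolio 80 × 0.36 = 28.8
  Final exam 53 × 0.13 = 6.89
Sum = 67.28
Bonus: 67.28 + 3 = 70.28
70.28 is ≥ 70 and < 73 → C-

C-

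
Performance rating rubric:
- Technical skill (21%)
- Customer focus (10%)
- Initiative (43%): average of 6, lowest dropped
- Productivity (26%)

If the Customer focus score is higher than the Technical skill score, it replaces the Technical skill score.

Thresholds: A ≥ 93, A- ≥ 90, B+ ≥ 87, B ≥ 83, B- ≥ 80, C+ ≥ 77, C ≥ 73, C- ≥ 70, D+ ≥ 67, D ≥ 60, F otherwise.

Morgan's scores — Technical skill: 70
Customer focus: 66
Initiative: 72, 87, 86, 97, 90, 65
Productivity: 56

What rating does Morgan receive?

C

Initiative: drop 65 → average of remaining 5 = 432/5 = 86.4
Customer focus (66) ≤ Technical skill (70), so Technical skill stays at 70.
Weighted total:
  Technical skill 70 × 0.21 = 14.7
  Customer focus 66 × 0.1 = 6.6
  Initiative 86.4 × 0.43 = 37.152
  Productivity 56 × 0.26 = 14.56
Sum = 73.012
73.012 is ≥ 73 and < 77 → C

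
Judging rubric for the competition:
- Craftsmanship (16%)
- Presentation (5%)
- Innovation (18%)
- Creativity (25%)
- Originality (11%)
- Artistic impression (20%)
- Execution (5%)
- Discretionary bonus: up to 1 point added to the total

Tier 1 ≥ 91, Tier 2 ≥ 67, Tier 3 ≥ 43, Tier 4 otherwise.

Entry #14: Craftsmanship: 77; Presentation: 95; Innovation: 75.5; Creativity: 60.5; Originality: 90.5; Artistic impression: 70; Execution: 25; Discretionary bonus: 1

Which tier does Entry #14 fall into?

Tier 2

Weighted total:
  Craftsmanship 77 × 0.16 = 12.32
  Presentation 95 × 0.05 = 4.75
  Innovation 75.5 × 0.18 = 13.59
  Creativity 60.5 × 0.25 = 15.125
  Originality 90.5 × 0.11 = 9.955
  Artistic impression 70 × 0.2 = 14
  Execution 25 × 0.05 = 1.25
Sum = 70.99
Discretionary bonus: 70.99 + 1 = 71.99
71.99 is ≥ 67 and < 91 → Tier 2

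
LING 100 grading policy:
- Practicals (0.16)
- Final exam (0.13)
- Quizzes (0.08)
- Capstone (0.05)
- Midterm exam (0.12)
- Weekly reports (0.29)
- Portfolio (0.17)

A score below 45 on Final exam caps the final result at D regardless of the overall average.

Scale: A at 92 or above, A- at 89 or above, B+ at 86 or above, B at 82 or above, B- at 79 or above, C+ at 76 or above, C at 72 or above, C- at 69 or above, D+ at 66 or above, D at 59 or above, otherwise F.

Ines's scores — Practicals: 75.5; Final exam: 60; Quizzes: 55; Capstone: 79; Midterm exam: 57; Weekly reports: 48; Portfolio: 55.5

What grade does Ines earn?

F

Final exam score 60 ≥ 45: minimum met.
Weighted total:
  Practicals 75.5 × 0.16 = 12.08
  Final exam 60 × 0.13 = 7.8
  Quizzes 55 × 0.08 = 4.4
  Capstone 79 × 0.05 = 3.95
  Midterm exam 57 × 0.12 = 6.84
  Weekly reports 48 × 0.29 = 13.92
  Portfolio 55.5 × 0.17 = 9.435
Sum = 58.425
58.425 < 59 → F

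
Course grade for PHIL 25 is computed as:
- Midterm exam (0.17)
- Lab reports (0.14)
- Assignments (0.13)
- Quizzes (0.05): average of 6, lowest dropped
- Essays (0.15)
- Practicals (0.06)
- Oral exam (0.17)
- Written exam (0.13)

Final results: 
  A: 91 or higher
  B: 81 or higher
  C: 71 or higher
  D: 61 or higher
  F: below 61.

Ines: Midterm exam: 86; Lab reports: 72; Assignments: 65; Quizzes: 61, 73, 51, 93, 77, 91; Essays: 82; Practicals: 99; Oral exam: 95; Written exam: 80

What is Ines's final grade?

B

Quizzes: drop 51 → average of remaining 5 = 395/5 = 79
Weighted total:
  Midterm exam 86 × 0.17 = 14.62
  Lab reports 72 × 0.14 = 10.08
  Assignments 65 × 0.13 = 8.45
  Quizzes 79 × 0.05 = 3.95
  Essays 82 × 0.15 = 12.3
  Practicals 99 × 0.06 = 5.94
  Oral exam 95 × 0.17 = 16.15
  Written exam 80 × 0.13 = 10.4
Sum = 81.89
81.89 is ≥ 81 and < 91 → B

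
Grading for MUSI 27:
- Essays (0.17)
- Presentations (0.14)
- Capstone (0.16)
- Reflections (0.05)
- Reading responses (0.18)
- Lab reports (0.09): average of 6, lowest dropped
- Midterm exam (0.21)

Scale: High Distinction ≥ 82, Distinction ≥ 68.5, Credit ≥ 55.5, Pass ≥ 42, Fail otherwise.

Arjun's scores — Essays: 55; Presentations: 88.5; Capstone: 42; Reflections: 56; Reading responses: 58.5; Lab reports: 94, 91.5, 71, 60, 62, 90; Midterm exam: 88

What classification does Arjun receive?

Credit

Lab reports: drop 60 → average of remaining 5 = 408.5/5 = 81.7
Weighted total:
  Essays 55 × 0.17 = 9.35
  Presentations 88.5 × 0.14 = 12.39
  Capstone 42 × 0.16 = 6.72
  Reflections 56 × 0.05 = 2.8
  Reading responses 58.5 × 0.18 = 10.53
  Lab reports 81.7 × 0.09 = 7.353
  Midterm exam 88 × 0.21 = 18.48
Sum = 67.623
67.623 is ≥ 55.5 and < 68.5 → Credit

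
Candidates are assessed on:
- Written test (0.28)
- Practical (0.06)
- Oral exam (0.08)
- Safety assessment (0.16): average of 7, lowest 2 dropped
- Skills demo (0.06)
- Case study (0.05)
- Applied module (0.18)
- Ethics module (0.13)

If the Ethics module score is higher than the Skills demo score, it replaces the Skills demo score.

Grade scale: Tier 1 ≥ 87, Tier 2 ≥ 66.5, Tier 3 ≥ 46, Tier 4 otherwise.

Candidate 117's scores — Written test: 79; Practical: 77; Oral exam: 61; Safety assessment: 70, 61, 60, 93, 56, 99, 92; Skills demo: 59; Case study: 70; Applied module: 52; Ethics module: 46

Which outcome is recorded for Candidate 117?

Tier 2

Safety assessment: drop 56, 60 → average of remaining 5 = 415/5 = 83
Ethics module (46) ≤ Skills demo (59), so Skills demo stays at 59.
Weighted total:
  Written test 79 × 0.28 = 22.12
  Practical 77 × 0.06 = 4.62
  Oral exam 61 × 0.08 = 4.88
  Safety assessment 83 × 0.16 = 13.28
  Skills demo 59 × 0.06 = 3.54
  Case study 70 × 0.05 = 3.5
  Applied module 52 × 0.18 = 9.36
  Ethics module 46 × 0.13 = 5.98
Sum = 67.28
67.28 is ≥ 66.5 and < 87 → Tier 2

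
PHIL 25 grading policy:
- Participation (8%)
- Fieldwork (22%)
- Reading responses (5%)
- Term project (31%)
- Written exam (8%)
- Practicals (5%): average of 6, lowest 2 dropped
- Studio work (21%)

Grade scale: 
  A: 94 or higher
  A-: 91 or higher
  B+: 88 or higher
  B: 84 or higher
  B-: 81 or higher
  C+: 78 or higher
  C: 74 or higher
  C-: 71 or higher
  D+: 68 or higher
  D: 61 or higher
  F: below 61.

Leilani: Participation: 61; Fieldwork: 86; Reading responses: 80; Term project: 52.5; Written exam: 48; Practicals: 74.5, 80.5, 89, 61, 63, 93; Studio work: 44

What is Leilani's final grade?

Practicals: drop 61, 63 → average of remaining 4 = 337/4 = 84.25
Weighted total:
  Participation 61 × 0.08 = 4.88
  Fieldwork 86 × 0.22 = 18.92
  Reading responses 80 × 0.05 = 4
  Term project 52.5 × 0.31 = 16.275
  Written exam 48 × 0.08 = 3.84
  Practicals 84.25 × 0.05 = 4.2125
  Studio work 44 × 0.21 = 9.24
Sum = 61.3675
61.3675 is ≥ 61 and < 68 → D

D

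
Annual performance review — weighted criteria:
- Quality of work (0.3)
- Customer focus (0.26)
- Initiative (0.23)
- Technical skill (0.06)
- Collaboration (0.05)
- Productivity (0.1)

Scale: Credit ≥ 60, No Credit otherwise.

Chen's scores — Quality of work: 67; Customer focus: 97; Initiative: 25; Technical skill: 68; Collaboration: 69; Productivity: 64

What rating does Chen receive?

Credit

Weighted total:
  Quality of work 67 × 0.3 = 20.1
  Customer focus 97 × 0.26 = 25.22
  Initiative 25 × 0.23 = 5.75
  Technical skill 68 × 0.06 = 4.08
  Collaboration 69 × 0.05 = 3.45
  Productivity 64 × 0.1 = 6.4
Sum = 65
65 ≥ 60 → Credit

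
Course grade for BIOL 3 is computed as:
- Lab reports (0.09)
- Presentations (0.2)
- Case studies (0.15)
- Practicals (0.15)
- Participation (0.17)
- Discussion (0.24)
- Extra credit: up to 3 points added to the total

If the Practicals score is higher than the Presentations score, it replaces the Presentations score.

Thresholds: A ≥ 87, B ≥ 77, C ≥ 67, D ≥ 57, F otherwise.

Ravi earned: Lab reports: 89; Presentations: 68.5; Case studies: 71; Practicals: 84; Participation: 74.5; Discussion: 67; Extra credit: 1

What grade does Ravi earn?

Practicals (84) > Presentations (68.5), so Presentations counts as 84.
Weighted total:
  Lab reports 89 × 0.09 = 8.01
  Presentations 84 × 0.2 = 16.8
  Case studies 71 × 0.15 = 10.65
  Practicals 84 × 0.15 = 12.6
  Participation 74.5 × 0.17 = 12.665
  Discussion 67 × 0.24 = 16.08
Sum = 76.805
Extra credit: 76.805 + 1 = 77.805
77.805 is ≥ 77 and < 87 → B

B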